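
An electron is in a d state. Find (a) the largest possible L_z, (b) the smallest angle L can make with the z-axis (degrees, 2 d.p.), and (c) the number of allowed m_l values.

The letter d corresponds to l = 2.
L_z,max = lℏ = 2ℏ.
cos θ_min = 2/√6, so θ_min ≈ 35.26°.
There are 2l+1 = 5 values of m_l.

L_z,max = 2ℏ; θ_min ≈ 35.26°; 5 values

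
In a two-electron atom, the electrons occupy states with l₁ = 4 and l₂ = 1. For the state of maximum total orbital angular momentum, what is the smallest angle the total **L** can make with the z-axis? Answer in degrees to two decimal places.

By the triangle rule, |l₁ − l₂| ≤ L ≤ l₁ + l₂.
L ∈ {3, 4, 5}.
The maximum is L = 5, with |L_tot| = ℏ√(5·6) = √30 ℏ.
The minimum angle with z is arccos(5/√30) ≈ 24.09°.

θ_min ≈ 24.09°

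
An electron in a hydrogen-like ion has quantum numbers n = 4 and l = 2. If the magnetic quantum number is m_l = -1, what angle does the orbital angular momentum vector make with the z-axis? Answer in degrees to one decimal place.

θ ≈ 114.1°

|L| = ℏ√(l(l+1)) = √6 ℏ.
L_z = m_l ℏ = −1ℏ.
cos θ = L_z/|L| = -1/√6, so θ ≈ 114.1°.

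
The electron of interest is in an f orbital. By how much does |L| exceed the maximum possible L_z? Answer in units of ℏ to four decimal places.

|L| − L_z,max ≈ 0.4641ℏ

The letter f corresponds to l = 3.
|L| = 2√3 ℏ ≈ 3.4641ℏ, while L_z,max = lℏ = 3ℏ.
The difference is (2√3 − 3)ℏ ≈ 0.4641ℏ.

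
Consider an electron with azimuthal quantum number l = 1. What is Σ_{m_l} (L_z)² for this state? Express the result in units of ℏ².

Σ(L_z)² = 2 ℏ²

The allowed m_l values are -1, 0, 1.
Σ m_l² = 2·(1) = 2.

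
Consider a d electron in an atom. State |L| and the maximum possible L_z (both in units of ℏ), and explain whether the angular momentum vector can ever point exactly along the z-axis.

For a d orbital, l = 2.
|L| = √6 ℏ ≈ 2.4495ℏ, while L_z,max = lℏ = 2ℏ.
Since |L| > L_z,max, the vector can never point exactly along z; the closest it comes is θ_min = arccos(2/√6) ≈ 35.3°.

No: L_z,max = 2ℏ < |L| = √6 ℏ ≈ 2.449ℏ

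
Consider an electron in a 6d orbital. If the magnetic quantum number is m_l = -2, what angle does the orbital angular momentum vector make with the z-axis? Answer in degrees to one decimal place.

For 6d, l = 2.
|L|² = l(l+1)ℏ² = 6ℏ², so |L| = √6 ℏ.
L_z = m_l ℏ = −2ℏ.
cos θ = L_z/|L| = -2/√6, so θ ≈ 144.7°.

θ ≈ 144.7°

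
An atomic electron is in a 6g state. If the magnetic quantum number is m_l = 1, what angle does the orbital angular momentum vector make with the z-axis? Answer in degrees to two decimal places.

For 6g, l = 4.
|L|² = l(l+1)ℏ² = 20ℏ², so |L| = 2√5 ℏ.
L_z = m_l ℏ = 1ℏ.
cos θ = L_z/|L| = 1/√20, so θ ≈ 77.08°.

θ ≈ 77.08°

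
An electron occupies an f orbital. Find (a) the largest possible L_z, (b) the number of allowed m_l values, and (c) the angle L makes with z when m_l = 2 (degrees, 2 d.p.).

For an f orbital, l = 3.
L_z,max = lℏ = 3ℏ.
There are 2l+1 = 7 values of m_l.
For m_l = 2: cos θ = 2/√12, θ ≈ 54.74°.

L_z,max = 3ℏ; 7 values; θ(m_l=2) ≈ 54.74°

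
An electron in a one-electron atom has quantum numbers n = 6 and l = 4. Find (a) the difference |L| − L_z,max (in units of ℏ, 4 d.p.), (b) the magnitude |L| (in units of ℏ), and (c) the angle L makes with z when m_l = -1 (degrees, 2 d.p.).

|L|−L_z,max ≈ 0.4721ℏ; |L| = 2√5 ℏ ≈ 4.472ℏ; θ(m_l=-1) ≈ 102.92°

|L| − L_z,max = (2√5 − 4)ℏ ≈ 0.4721ℏ.
|L| = ℏ√(4·5) = 2√5 ℏ ≈ 4.472ℏ.
For m_l = -1: cos θ = -1/√20, θ ≈ 102.92°.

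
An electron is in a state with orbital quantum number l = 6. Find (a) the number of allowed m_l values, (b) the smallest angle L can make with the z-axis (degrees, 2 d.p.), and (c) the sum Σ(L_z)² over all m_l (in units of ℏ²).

There are 2l+1 = 13 values of m_l.
cos θ_min = 6/√42, so θ_min ≈ 22.21°.
Σ m_l² = 182, so Σ(L_z)² = 182 ℏ².

13 values; θ_min ≈ 22.21°; Σ(L_z)² = 182 ℏ²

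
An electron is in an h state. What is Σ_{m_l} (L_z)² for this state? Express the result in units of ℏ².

For an h orbital, l = 5.
m_l runs from −5 to 5, i.e. {-5, -4, -3, -2, -1, 0, 1, 2, 3, 4, 5}.
Σ m_l² = l(l+1)(2l+1)/3 = 5·6·11/3 = 110.

Σ(L_z)² = 110 ℏ²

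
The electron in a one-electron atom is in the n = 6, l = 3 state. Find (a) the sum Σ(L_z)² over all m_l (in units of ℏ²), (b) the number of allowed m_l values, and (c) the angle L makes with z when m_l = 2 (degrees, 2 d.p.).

Σ m_l² = 28, so Σ(L_z)² = 28 ℏ².
There are 2l+1 = 7 values of m_l.
For m_l = 2: cos θ = 2/√12, θ ≈ 54.74°.

Σ(L_z)² = 28 ℏ²; 7 values; θ(m_l=2) ≈ 54.74°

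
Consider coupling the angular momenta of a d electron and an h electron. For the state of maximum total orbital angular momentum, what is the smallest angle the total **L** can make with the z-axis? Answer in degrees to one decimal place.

L runs from |2 − 5| = 3 to 2 + 5 = 7.
L ∈ {3, 4, 5, 6, 7}.
The maximum is L = 7, with |L_tot| = ℏ√(7·8) = 2√14 ℏ.
The minimum angle with z is arccos(7/√56) ≈ 20.7°.

θ_min ≈ 20.7°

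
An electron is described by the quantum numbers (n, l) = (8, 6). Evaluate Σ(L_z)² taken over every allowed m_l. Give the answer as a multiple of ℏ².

m_l ∈ {-6, -5, -4, -3, -2, -1, 0, 1, 2, 3, 4, 5, 6}.
Σ m_l² = l(l+1)(2l+1)/3 = 6·7·13/3 = 182.

Σ(L_z)² = 182 ℏ²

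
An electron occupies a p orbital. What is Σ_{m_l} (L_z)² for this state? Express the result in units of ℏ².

Σ(L_z)² = 2 ℏ²

For a p orbital, l = 1.
m_l ∈ {-1, 0, 1}.
Σ m_l² = l(l+1)(2l+1)/3 = 1·2·3/3 = 2.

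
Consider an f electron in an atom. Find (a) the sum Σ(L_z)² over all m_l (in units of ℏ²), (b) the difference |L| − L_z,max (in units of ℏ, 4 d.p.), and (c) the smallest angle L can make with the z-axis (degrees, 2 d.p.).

An f state has l = 3.
Σ m_l² = 28, so Σ(L_z)² = 28 ℏ².
|L| − L_z,max = (2√3 − 3)ℏ ≈ 0.4641ℏ.
cos θ_min = 3/√12, so θ_min ≈ 30.00°.

Σ(L_z)² = 28 ℏ²; |L|−L_z,max ≈ 0.4641ℏ; θ_min ≈ 30.00°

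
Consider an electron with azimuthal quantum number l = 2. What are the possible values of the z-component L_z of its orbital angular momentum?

L_z = m_l ℏ with m_l ranging from −l to +l in integer steps.
For l = 2: m_l ∈ {-2, -1, 0, 1, 2}.

L_z ∈ {−2ℏ, −ℏ, 0, ℏ, 2ℏ}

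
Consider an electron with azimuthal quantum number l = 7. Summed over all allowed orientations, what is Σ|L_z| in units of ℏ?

m_l runs from −7 to 7, i.e. {-7, -6, -5, -4, -3, -2, -1, 0, 1, 2, 3, 4, 5, 6, 7}.
Σ|m_l| = l(l+1) = 56.

Σ|L_z| = 56 ℏ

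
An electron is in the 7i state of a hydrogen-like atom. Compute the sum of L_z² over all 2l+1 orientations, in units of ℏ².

Σ(L_z)² = 182 ℏ²

The 7i subshell has l = 6.
The allowed m_l values are -6, -5, -4, -3, -2, -1, 0, 1, 2, 3, 4, 5, 6.
Σ m_l² = l(l+1)(2l+1)/3 = 6·7·13/3 = 182.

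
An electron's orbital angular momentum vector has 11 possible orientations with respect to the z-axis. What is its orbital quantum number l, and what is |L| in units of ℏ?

l = 5, |L| = √30 ℏ ≈ 5.477ℏ

2l + 1 = 11 ⇒ l = 5.
|L| = ℏ√(l(l+1)) = ℏ√(5·6) = √30 ℏ.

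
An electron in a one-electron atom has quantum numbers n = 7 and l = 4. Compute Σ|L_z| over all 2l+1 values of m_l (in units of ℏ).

m_l ∈ {-4, -3, -2, -1, 0, 1, 2, 3, 4}.
Σ|m_l| = l(l+1) = 20.

Σ|L_z| = 20 ℏ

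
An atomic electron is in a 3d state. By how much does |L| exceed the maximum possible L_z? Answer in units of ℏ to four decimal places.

The 3d subshell has l = 2.
|L| = √6 ℏ ≈ 2.4495ℏ, while L_z,max = lℏ = 2ℏ.
The difference is (√6 − 2)ℏ ≈ 0.4495ℏ.

|L| − L_z,max ≈ 0.4495ℏ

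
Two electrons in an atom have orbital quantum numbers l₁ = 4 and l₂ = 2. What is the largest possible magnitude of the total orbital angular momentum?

By the triangle rule, |l₁ − l₂| ≤ L ≤ l₁ + l₂.
Allowed values: L = 2, 3, 4, 5, 6.
The largest magnitude corresponds to L = 6: |L_tot| = ℏ√(6·7) = √42 ℏ.

|L_tot|_max = √42 ℏ ≈ 6.481ℏ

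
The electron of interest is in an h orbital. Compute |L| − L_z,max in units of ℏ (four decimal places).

An h state has l = 5.
|L| = √30 ℏ ≈ 5.4772ℏ, while L_z,max = lℏ = 5ℏ.
The difference is (√30 − 5)ℏ ≈ 0.4772ℏ.

|L| − L_z,max ≈ 0.4772ℏ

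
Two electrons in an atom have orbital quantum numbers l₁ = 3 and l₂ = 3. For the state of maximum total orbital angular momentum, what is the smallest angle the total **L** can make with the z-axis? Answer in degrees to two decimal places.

θ_min ≈ 22.21°

Angular momentum addition gives L = |l₁ − l₂|, …, l₁ + l₂.
So L can be 0, 1, 2, 3, 4, 5, 6.
The maximum is L = 6, with |L_tot| = ℏ√(6·7) = √42 ℏ.
The minimum angle with z is arccos(6/√42) ≈ 22.21°.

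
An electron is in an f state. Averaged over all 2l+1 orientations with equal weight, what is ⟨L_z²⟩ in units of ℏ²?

An f state has l = 3.
m_l runs from −3 to 3, i.e. {-3, -2, -1, 0, 1, 2, 3}.
⟨L_z²⟩ = ℏ²·(Σ m_l²)/(2l+1) = ℏ²·28/7 = 4ℏ².

⟨L_z²⟩ = 4 ℏ²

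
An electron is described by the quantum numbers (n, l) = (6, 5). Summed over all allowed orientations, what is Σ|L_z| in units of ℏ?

Σ|L_z| = 30 ℏ

m_l ∈ {-5, -4, -3, -2, -1, 0, 1, 2, 3, 4, 5}.
Σ|m_l| = 2(1+2+…+5) = 30.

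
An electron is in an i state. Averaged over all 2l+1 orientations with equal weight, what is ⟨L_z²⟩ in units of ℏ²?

I corresponds to l = 6.
m_l ∈ {-6, -5, -4, -3, -2, -1, 0, 1, 2, 3, 4, 5, 6}.
⟨L_z²⟩ = ℏ²·(Σ m_l²)/(2l+1) = ℏ²·182/13 = 14ℏ².

⟨L_z²⟩ = 14 ℏ²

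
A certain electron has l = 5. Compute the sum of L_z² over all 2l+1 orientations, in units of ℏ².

Σ(L_z)² = 110 ℏ²

The allowed m_l values are -5, -4, -3, -2, -1, 0, 1, 2, 3, 4, 5.
Σ m_l² = l(l+1)(2l+1)/3 = 5·6·11/3 = 110.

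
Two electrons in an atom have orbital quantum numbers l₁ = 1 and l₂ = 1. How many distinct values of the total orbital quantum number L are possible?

By the triangle rule, |l₁ − l₂| ≤ L ≤ l₁ + l₂.
Allowed values: L = 0, 1, 2.
That is 3 values.

3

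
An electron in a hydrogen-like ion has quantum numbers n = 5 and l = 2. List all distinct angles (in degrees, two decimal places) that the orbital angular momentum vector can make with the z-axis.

θ ∈ {35.26°, 65.91°, 90.00°, 114.09°, 144.74°}

|L| = √(l(l+1)) ℏ = √6 ℏ.
cos θ = m_l/√6 for each m_l ∈ {-2, -1, 0, 1, 2}.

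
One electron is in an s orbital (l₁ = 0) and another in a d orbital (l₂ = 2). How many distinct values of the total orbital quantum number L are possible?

1

L runs from |0 − 2| = 2 to 0 + 2 = 2.
Allowed values: L = 2.
That is 1 value.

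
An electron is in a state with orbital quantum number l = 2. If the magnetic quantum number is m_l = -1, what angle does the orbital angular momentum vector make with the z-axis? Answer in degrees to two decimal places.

θ ≈ 114.09°

|L| = ℏ√(l(l+1)) = √6 ℏ.
L_z = m_l ℏ = −1ℏ.
cos θ = L_z/|L| = -1/√6, so θ ≈ 114.09°.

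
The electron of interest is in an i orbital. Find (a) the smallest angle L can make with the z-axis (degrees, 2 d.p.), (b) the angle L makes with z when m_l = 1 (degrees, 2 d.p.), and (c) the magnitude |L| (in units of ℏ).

θ_min ≈ 22.21°; θ(m_l=1) ≈ 81.12°; |L| = √42 ℏ ≈ 6.481ℏ

The letter i corresponds to l = 6.
cos θ_min = 6/√42, so θ_min ≈ 22.21°.
For m_l = 1: cos θ = 1/√42, θ ≈ 81.12°.
|L| = ℏ√(6·7) = √42 ℏ ≈ 6.481ℏ.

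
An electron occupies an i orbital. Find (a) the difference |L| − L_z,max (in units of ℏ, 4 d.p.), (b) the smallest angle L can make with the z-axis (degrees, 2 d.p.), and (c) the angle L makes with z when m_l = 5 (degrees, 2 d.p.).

|L|−L_z,max ≈ 0.4807ℏ; θ_min ≈ 22.21°; θ(m_l=5) ≈ 39.51°

An i state has l = 6.
|L| − L_z,max = (√42 − 6)ℏ ≈ 0.4807ℏ.
cos θ_min = 6/√42, so θ_min ≈ 22.21°.
For m_l = 5: cos θ = 5/√42, θ ≈ 39.51°.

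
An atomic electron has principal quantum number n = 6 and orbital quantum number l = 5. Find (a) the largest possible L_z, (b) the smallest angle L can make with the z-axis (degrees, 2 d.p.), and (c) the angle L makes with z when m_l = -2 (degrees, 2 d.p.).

L_z,max = 5ℏ; θ_min ≈ 24.09°; θ(m_l=-2) ≈ 111.42°

L_z,max = lℏ = 5ℏ.
cos θ_min = 5/√30, so θ_min ≈ 24.09°.
For m_l = -2: cos θ = -2/√30, θ ≈ 111.42°.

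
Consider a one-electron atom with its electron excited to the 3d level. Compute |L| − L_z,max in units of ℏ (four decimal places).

The 3d level has l = 2.
|L| = √6 ℏ ≈ 2.4495ℏ, while L_z,max = lℏ = 2ℏ.
The difference is (√6 − 2)ℏ ≈ 0.4495ℏ.

|L| − L_z,max ≈ 0.4495ℏ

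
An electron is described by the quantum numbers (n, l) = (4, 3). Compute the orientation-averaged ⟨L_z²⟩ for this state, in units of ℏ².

⟨L_z²⟩ = 4 ℏ²

m_l runs from −3 to 3, i.e. {-3, -2, -1, 0, 1, 2, 3}.
⟨L_z²⟩ = ℏ²·l(l+1)/3 = 4ℏ².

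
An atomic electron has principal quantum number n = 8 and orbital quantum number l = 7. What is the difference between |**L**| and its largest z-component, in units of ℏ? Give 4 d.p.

|L| = 2√14 ℏ ≈ 7.4833ℏ, while L_z,max = lℏ = 7ℏ.
The difference is (2√14 − 7)ℏ ≈ 0.4833ℏ.

|L| − L_z,max ≈ 0.4833ℏ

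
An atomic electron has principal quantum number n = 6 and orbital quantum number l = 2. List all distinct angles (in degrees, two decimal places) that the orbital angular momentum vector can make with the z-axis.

|L|² = l(l+1)ℏ² = 6ℏ², so |L| = √6 ℏ.
cos θ = m_l/√6 for each m_l ∈ {-2, -1, 0, 1, 2}.

θ ∈ {35.26°, 65.91°, 90.00°, 114.09°, 144.74°}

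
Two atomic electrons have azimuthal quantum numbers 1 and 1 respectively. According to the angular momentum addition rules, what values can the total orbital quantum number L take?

Angular momentum addition gives L = |l₁ − l₂|, …, l₁ + l₂.
L ∈ {0, 1, 2}.

L = 0, 1, 2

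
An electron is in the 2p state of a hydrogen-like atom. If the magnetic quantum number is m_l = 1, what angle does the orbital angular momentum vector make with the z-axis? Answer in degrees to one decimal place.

θ ≈ 45.0°

2p means n = 2, l = 1.
|L|² = l(l+1)ℏ² = 2ℏ², so |L| = √2 ℏ.
L_z = m_l ℏ = 1ℏ.
cos θ = L_z/|L| = 1/√2, so θ ≈ 45.0°.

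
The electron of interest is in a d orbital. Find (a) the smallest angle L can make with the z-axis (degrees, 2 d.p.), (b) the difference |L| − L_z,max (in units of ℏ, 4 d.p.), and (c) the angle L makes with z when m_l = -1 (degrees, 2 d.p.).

θ_min ≈ 35.26°; |L|−L_z,max ≈ 0.4495ℏ; θ(m_l=-1) ≈ 114.09°

For a d orbital, l = 2.
cos θ_min = 2/√6, so θ_min ≈ 35.26°.
|L| − L_z,max = (√6 − 2)ℏ ≈ 0.4495ℏ.
For m_l = -1: cos θ = -1/√6, θ ≈ 114.09°.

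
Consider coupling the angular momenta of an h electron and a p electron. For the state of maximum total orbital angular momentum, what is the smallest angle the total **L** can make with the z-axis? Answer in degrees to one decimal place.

θ_min ≈ 22.2°

Angular momentum addition gives L = |l₁ − l₂|, …, l₁ + l₂.
L ∈ {4, 5, 6}.
The maximum is L = 6, with |L_tot| = ℏ√(6·7) = √42 ℏ.
The minimum angle with z is arccos(6/√42) ≈ 22.2°.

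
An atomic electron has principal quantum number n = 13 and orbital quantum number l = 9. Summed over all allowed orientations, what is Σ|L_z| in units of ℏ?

Σ|L_z| = 90 ℏ

m_l ∈ {-9, -8, -7, -6, -5, -4, -3, -2, -1, 0, 1, 2, 3, 4, 5, 6, 7, 8, 9}.
Σ|m_l| = 2(1+2+…+9) = 90.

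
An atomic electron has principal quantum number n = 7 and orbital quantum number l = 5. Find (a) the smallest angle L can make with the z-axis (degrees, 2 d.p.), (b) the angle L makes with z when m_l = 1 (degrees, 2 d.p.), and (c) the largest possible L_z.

cos θ_min = 5/√30, so θ_min ≈ 24.09°.
For m_l = 1: cos θ = 1/√30, θ ≈ 79.48°.
L_z,max = lℏ = 5ℏ.

θ_min ≈ 24.09°; θ(m_l=1) ≈ 79.48°; L_z,max = 5ℏ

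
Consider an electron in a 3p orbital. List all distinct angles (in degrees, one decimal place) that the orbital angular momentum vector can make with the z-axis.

For 3p, l = 1.
|L| = ℏ√(l(l+1)) = √2 ℏ.
cos θ = m_l/√2 for each m_l ∈ {-1, 0, 1}.

θ ∈ {45.0°, 90.0°, 135.0°}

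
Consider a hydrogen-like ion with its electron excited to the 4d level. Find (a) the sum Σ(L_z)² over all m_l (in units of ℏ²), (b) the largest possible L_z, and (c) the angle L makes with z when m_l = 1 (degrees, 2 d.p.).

Σ(L_z)² = 10 ℏ²; L_z,max = 2ℏ; θ(m_l=1) ≈ 65.91°

The 4d level has l = 2.
Σ m_l² = 10, so Σ(L_z)² = 10 ℏ².
L_z,max = lℏ = 2ℏ.
For m_l = 1: cos θ = 1/√6, θ ≈ 65.91°.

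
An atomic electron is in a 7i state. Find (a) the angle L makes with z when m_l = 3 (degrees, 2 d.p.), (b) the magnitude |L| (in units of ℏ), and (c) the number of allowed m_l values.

θ(m_l=3) ≈ 62.42°; |L| = √42 ℏ ≈ 6.481ℏ; 13 values

For 7i, l = 6.
For m_l = 3: cos θ = 3/√42, θ ≈ 62.42°.
|L| = ℏ√(6·7) = √42 ℏ ≈ 6.481ℏ.
There are 2l+1 = 13 values of m_l.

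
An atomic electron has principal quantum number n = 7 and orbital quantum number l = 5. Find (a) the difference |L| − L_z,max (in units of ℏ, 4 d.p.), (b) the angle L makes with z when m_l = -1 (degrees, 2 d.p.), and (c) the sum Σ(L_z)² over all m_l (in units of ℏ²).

|L|−L_z,max ≈ 0.4772ℏ; θ(m_l=-1) ≈ 100.52°; Σ(L_z)² = 110 ℏ²

|L| − L_z,max = (√30 − 5)ℏ ≈ 0.4772ℏ.
For m_l = -1: cos θ = -1/√30, θ ≈ 100.52°.
Σ m_l² = 110, so Σ(L_z)² = 110 ℏ².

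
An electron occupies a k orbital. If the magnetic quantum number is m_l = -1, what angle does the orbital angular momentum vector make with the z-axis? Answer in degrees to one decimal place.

The letter k corresponds to l = 7.
|L| = √(l(l+1)) ℏ = 2√14 ℏ.
L_z = m_l ℏ = −1ℏ.
cos θ = L_z/|L| = -1/√56, so θ ≈ 97.7°.

θ ≈ 97.7°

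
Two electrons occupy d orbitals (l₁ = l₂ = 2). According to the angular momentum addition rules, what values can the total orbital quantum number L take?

Angular momentum addition gives L = |l₁ − l₂|, …, l₁ + l₂.
L ∈ {0, 1, 2, 3, 4}.

L = 0, 1, 2, 3, 4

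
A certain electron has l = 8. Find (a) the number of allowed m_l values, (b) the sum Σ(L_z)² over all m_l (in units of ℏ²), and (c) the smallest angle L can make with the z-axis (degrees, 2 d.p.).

There are 2l+1 = 17 values of m_l.
Σ m_l² = 408, so Σ(L_z)² = 408 ℏ².
cos θ_min = 8/√72, so θ_min ≈ 19.47°.

17 values; Σ(L_z)² = 408 ℏ²; θ_min ≈ 19.47°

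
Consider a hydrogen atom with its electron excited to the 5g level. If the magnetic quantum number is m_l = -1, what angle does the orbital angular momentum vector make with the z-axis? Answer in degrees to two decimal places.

The 5g level has l = 4.
|L| = ℏ√(l(l+1)) = 2√5 ℏ.
L_z = m_l ℏ = −1ℏ.
cos θ = L_z/|L| = -1/√20, so θ ≈ 102.92°.

θ ≈ 102.92°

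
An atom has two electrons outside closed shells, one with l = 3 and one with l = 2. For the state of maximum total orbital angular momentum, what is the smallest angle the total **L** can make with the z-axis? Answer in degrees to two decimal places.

Angular momentum addition gives L = |l₁ − l₂|, …, l₁ + l₂.
Allowed values: L = 1, 2, 3, 4, 5.
The maximum is L = 5, with |L_tot| = ℏ√(5·6) = √30 ℏ.
The minimum angle with z is arccos(5/√30) ≈ 24.09°.

θ_min ≈ 24.09°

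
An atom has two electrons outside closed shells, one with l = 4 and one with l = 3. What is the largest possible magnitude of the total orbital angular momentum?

|L_tot|_max = 2√14 ℏ ≈ 7.483ℏ

Angular momentum addition gives L = |l₁ − l₂|, …, l₁ + l₂.
So L can be 1, 2, 3, 4, 5, 6, 7.
The largest magnitude corresponds to L = 7: |L_tot| = ℏ√(7·8) = 2√14 ℏ.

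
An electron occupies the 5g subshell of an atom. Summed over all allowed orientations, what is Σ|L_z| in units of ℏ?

Σ|L_z| = 20 ℏ

The 5g subshell has l = 4.
m_l ∈ {-4, -3, -2, -1, 0, 1, 2, 3, 4}.
Σ|m_l| = 2(1+2+…+4) = 20.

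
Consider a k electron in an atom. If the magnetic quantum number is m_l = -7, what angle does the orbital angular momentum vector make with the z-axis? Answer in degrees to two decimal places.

For a k orbital, l = 7.
|L| = √(l(l+1)) ℏ = 2√14 ℏ.
L_z = m_l ℏ = −7ℏ.
cos θ = L_z/|L| = -7/√56, so θ ≈ 159.30°.

θ ≈ 159.30°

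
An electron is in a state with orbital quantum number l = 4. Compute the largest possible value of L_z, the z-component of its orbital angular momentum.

L_z,max = 4ℏ

L_z = m_l ℏ with m_l ∈ {−4, …, 4}; the maximum is m_l = 4.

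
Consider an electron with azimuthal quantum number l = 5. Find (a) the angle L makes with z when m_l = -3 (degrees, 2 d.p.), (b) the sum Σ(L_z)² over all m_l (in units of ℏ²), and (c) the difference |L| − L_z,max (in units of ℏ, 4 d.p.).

θ(m_l=-3) ≈ 123.21°; Σ(L_z)² = 110 ℏ²; |L|−L_z,max ≈ 0.4772ℏ

For m_l = -3: cos θ = -3/√30, θ ≈ 123.21°.
Σ m_l² = 110, so Σ(L_z)² = 110 ℏ².
|L| − L_z,max = (√30 − 5)ℏ ≈ 0.4772ℏ.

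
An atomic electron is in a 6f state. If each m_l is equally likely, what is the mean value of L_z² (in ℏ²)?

For 6f, l = 3.
m_l ∈ {-3, -2, -1, 0, 1, 2, 3}.
Average of L_z² over 7 states: 28/7 ℏ² = 4 ℏ².

⟨L_z²⟩ = 4 ℏ²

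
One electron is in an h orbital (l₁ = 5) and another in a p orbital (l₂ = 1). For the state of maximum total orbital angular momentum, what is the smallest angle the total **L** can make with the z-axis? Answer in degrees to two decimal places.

The total orbital quantum number L ranges from |l₁ − l₂| to l₁ + l₂ in integer steps.
L ∈ {4, 5, 6}.
The maximum is L = 6, with |L_tot| = ℏ√(6·7) = √42 ℏ.
The minimum angle with z is arccos(6/√42) ≈ 22.21°.

θ_min ≈ 22.21°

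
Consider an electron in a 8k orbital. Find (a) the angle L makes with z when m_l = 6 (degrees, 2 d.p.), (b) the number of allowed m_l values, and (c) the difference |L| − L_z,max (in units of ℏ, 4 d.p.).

For 8k, l = 7.
For m_l = 6: cos θ = 6/√56, θ ≈ 36.70°.
There are 2l+1 = 15 values of m_l.
|L| − L_z,max = (2√14 − 7)ℏ ≈ 0.4833ℏ.

θ(m_l=6) ≈ 36.70°; 15 values; |L|−L_z,max ≈ 0.4833ℏ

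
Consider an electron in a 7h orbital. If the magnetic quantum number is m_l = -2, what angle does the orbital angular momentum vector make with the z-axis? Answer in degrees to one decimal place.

θ ≈ 111.4°

7h means n = 7, l = 5.
|L| = ℏ√(l(l+1)) = √30 ℏ.
L_z = m_l ℏ = −2ℏ.
cos θ = L_z/|L| = -2/√30, so θ ≈ 111.4°.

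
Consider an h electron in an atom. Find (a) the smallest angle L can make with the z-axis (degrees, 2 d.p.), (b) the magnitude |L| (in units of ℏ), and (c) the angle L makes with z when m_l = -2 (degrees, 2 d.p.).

The letter h corresponds to l = 5.
cos θ_min = 5/√30, so θ_min ≈ 24.09°.
|L| = ℏ√(5·6) = √30 ℏ ≈ 5.477ℏ.
For m_l = -2: cos θ = -2/√30, θ ≈ 111.42°.

θ_min ≈ 24.09°; |L| = √30 ℏ ≈ 5.477ℏ; θ(m_l=-2) ≈ 111.42°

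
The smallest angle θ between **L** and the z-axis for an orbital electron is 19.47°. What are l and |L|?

l = 8, |L| = 6√2 ℏ ≈ 8.485ℏ

cos θ_min = l/√(l(l+1)) = √(l/(l+1)), so l/(l+1) = cos²(19.47°) = 0.8889.
Solving: l = 8.
Then |L| = ℏ√(8·9) = 6√2 ℏ.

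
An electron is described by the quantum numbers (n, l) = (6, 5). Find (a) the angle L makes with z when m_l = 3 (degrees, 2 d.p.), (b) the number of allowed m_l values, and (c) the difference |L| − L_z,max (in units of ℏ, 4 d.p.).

For m_l = 3: cos θ = 3/√30, θ ≈ 56.79°.
There are 2l+1 = 11 values of m_l.
|L| − L_z,max = (√30 − 5)ℏ ≈ 0.4772ℏ.

θ(m_l=3) ≈ 56.79°; 11 values; |L|−L_z,max ≈ 0.4772ℏ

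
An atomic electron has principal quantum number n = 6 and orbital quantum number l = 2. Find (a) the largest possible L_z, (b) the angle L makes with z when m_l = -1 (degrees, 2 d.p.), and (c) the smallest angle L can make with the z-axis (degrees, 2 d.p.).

L_z,max = 2ℏ; θ(m_l=-1) ≈ 114.09°; θ_min ≈ 35.26°

L_z,max = lℏ = 2ℏ.
For m_l = -1: cos θ = -1/√6, θ ≈ 114.09°.
cos θ_min = 2/√6, so θ_min ≈ 35.26°.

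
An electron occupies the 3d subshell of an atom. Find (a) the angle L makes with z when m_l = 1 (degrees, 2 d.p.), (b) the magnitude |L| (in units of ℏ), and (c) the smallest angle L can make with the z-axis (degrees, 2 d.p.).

For 3d, l = 2.
For m_l = 1: cos θ = 1/√6, θ ≈ 65.91°.
|L| = ℏ√(2·3) = √6 ℏ ≈ 2.449ℏ.
cos θ_min = 2/√6, so θ_min ≈ 35.26°.

θ(m_l=1) ≈ 65.91°; |L| = √6 ℏ ≈ 2.449ℏ; θ_min ≈ 35.26°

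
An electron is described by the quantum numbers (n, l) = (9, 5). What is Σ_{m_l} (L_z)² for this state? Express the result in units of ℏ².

Σ(L_z)² = 110 ℏ²

m_l runs from −5 to 5, i.e. {-5, -4, -3, -2, -1, 0, 1, 2, 3, 4, 5}.
Σ m_l² = 2·(1 + 4 + 9 + 16 + 25) = 110.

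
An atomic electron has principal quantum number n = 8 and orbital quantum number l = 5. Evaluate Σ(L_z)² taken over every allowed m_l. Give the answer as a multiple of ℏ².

Σ(L_z)² = 110 ℏ²

m_l ∈ {-5, -4, -3, -2, -1, 0, 1, 2, 3, 4, 5}.
Σ m_l² = 2·(1 + 4 + 9 + 16 + 25) = 110.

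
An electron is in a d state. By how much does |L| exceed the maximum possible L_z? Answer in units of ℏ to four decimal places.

|L| − L_z,max ≈ 0.4495ℏ

For a d orbital, l = 2.
|L| = √6 ℏ ≈ 2.4495ℏ, while L_z,max = lℏ = 2ℏ.
The difference is (√6 − 2)ℏ ≈ 0.4495ℏ.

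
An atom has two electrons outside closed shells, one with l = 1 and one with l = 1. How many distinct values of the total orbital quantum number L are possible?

The total orbital quantum number L ranges from |l₁ − l₂| to l₁ + l₂ in integer steps.
Allowed values: L = 0, 1, 2.
That is 3 values.

3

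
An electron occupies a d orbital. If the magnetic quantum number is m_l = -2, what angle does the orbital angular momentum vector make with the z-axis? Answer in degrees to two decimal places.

A d state has l = 2.
|L|² = l(l+1)ℏ² = 6ℏ², so |L| = √6 ℏ.
L_z = m_l ℏ = −2ℏ.
cos θ = L_z/|L| = -2/√6, so θ ≈ 144.74°.

θ ≈ 144.74°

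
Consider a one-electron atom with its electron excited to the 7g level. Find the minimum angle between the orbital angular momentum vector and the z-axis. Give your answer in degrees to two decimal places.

θ_min ≈ 26.57°

The 7g level has l = 4.
|L|² = l(l+1)ℏ² = 20ℏ², so |L| = 2√5 ℏ.
The smallest angle corresponds to the largest L_z, i.e. m_l = l = 4, giving L_z = 4ℏ.
cos θ_min = 4/√20, so θ_min ≈ 26.57°.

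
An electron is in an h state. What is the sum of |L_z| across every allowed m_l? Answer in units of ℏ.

Σ|L_z| = 30 ℏ

The letter h corresponds to l = 5.
m_l ∈ {-5, -4, -3, -2, -1, 0, 1, 2, 3, 4, 5}.
Σ|m_l| = l(l+1) = 30.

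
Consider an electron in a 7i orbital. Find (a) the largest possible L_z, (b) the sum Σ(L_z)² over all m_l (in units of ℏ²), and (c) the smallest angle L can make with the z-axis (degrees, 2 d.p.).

L_z,max = 6ℏ; Σ(L_z)² = 182 ℏ²; θ_min ≈ 22.21°

7i means n = 7, l = 6.
L_z,max = lℏ = 6ℏ.
Σ m_l² = 182, so Σ(L_z)² = 182 ℏ².
cos θ_min = 6/√42, so θ_min ≈ 22.21°.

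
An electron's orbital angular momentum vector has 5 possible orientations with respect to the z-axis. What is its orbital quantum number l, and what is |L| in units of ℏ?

5 = 2l + 1, so l = (5−1)/2 = 2.
|L| = ℏ√(l(l+1)) = ℏ√(2·3) = √6 ℏ.

l = 2, |L| = √6 ℏ ≈ 2.449ℏ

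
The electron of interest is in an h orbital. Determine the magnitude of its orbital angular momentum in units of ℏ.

For an h orbital, l = 5.
|L| = ℏ√(l(l+1)) = ℏ√(5·6) = √30 ℏ

|L| = √30 ℏ ≈ 5.477ℏ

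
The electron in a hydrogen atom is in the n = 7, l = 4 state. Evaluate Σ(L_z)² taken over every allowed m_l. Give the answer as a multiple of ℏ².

m_l ∈ {-4, -3, -2, -1, 0, 1, 2, 3, 4}.
Σ m_l² = 2·(1 + 4 + 9 + 16) = 60.

Σ(L_z)² = 60 ℏ²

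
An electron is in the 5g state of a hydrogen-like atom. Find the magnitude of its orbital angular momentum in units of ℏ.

The 5g subshell has l = 4.
|L| = ℏ√(l(l+1)) = ℏ√(4·5) = 2√5 ℏ

|L| = 2√5 ℏ ≈ 4.472ℏ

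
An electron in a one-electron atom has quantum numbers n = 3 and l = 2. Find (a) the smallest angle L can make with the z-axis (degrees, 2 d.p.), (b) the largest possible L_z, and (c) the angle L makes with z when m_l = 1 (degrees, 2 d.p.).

θ_min ≈ 35.26°; L_z,max = 2ℏ; θ(m_l=1) ≈ 65.91°

cos θ_min = 2/√6, so θ_min ≈ 35.26°.
L_z,max = lℏ = 2ℏ.
For m_l = 1: cos θ = 1/√6, θ ≈ 65.91°.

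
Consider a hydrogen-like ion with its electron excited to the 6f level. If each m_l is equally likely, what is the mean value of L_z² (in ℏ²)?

⟨L_z²⟩ = 4 ℏ²

The 6f level has l = 3.
m_l ∈ {-3, -2, -1, 0, 1, 2, 3}.
⟨L_z²⟩ = ℏ²·(Σ m_l²)/(2l+1) = ℏ²·28/7 = 4ℏ².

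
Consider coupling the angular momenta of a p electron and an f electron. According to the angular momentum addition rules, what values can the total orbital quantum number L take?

By the triangle rule, |l₁ − l₂| ≤ L ≤ l₁ + l₂.
Allowed values: L = 2, 3, 4.

L = 2, 3, 4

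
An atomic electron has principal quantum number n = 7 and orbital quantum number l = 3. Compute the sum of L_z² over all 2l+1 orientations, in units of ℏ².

Σ(L_z)² = 28 ℏ²

m_l runs from −3 to 3, i.e. {-3, -2, -1, 0, 1, 2, 3}.
Summing m² from −3 to 3: Σ m_l² = 28.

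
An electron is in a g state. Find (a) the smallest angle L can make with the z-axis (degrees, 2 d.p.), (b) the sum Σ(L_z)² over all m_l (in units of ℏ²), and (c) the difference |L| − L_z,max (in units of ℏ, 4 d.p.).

θ_min ≈ 26.57°; Σ(L_z)² = 60 ℏ²; |L|−L_z,max ≈ 0.4721ℏ

A g state has l = 4.
cos θ_min = 4/√20, so θ_min ≈ 26.57°.
Σ m_l² = 60, so Σ(L_z)² = 60 ℏ².
|L| − L_z,max = (2√5 − 4)ℏ ≈ 0.4721ℏ.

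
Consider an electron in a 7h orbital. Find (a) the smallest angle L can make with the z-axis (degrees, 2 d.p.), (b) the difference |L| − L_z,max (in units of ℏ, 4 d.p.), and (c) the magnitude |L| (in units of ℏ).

θ_min ≈ 24.09°; |L|−L_z,max ≈ 0.4772ℏ; |L| = √30 ℏ ≈ 5.477ℏ

The 7h subshell has l = 5.
cos θ_min = 5/√30, so θ_min ≈ 24.09°.
|L| − L_z,max = (√30 − 5)ℏ ≈ 0.4772ℏ.
|L| = ℏ√(5·6) = √30 ℏ ≈ 5.477ℏ.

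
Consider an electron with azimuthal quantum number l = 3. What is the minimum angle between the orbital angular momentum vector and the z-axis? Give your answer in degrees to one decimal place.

|L| = ℏ√(l(l+1)) = 2√3 ℏ.
The smallest angle corresponds to the largest L_z, i.e. m_l = l = 3, giving L_z = 3ℏ.
cos θ_min = 3/√12, so θ_min ≈ 30.0°.

θ_min ≈ 30.0°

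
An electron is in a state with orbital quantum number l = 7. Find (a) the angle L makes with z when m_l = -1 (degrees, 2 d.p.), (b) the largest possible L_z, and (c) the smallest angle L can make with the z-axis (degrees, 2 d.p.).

For m_l = -1: cos θ = -1/√56, θ ≈ 97.68°.
L_z,max = lℏ = 7ℏ.
cos θ_min = 7/√56, so θ_min ≈ 20.70°.

θ(m_l=-1) ≈ 97.68°; L_z,max = 7ℏ; θ_min ≈ 20.70°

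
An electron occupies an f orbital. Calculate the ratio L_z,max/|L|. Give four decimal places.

L_z,max/|L| = 0.8660

The letter f corresponds to l = 3.
|L| = 2√3 ℏ ≈ 3.4641ℏ, while L_z,max = lℏ = 3ℏ.
L_z,max/|L| = 3/√12 = 0.8660.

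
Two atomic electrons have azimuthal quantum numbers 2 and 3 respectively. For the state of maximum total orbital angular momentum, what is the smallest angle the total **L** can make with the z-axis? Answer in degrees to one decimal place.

By the triangle rule, |l₁ − l₂| ≤ L ≤ l₁ + l₂.
L ∈ {1, 2, 3, 4, 5}.
The maximum is L = 5, with |L_tot| = ℏ√(5·6) = √30 ℏ.
The minimum angle with z is arccos(5/√30) ≈ 24.1°.

θ_min ≈ 24.1°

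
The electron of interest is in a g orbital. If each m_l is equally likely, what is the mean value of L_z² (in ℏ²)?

⟨L_z²⟩ = 6.667 ℏ²

A g state has l = 4.
The allowed m_l values are -4, -3, -2, -1, 0, 1, 2, 3, 4.
⟨L_z²⟩ = ℏ²·l(l+1)/3 = 6.667ℏ².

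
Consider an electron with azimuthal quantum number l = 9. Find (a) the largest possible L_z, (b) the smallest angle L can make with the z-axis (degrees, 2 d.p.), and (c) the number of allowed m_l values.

L_z,max = 9ℏ; θ_min ≈ 18.43°; 19 values

L_z,max = lℏ = 9ℏ.
cos θ_min = 9/√90, so θ_min ≈ 18.43°.
There are 2l+1 = 19 values of m_l.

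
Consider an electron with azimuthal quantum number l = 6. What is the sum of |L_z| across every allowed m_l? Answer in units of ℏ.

Σ|L_z| = 42 ℏ

The allowed m_l values are -6, -5, -4, -3, -2, -1, 0, 1, 2, 3, 4, 5, 6.
Σ|m_l| = l(l+1) = 42.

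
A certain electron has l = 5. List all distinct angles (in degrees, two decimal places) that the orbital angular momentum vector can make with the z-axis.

θ ∈ {24.09°, 43.09°, 56.79°, 68.58°, 79.48°, 90.00°, 100.52°, 111.42°, 123.21°, 136.91°, 155.91°}

|L| = ℏ√(l(l+1)) = √30 ℏ.
cos θ = m_l/√30 for each m_l ∈ {-5, -4, -3, -2, -1, 0, 1, 2, 3, 4, 5}.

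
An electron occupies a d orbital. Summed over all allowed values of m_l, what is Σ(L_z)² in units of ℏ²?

A d state has l = 2.
m_l ∈ {-2, -1, 0, 1, 2}.
Σ m_l² = l(l+1)(2l+1)/3 = 2·3·5/3 = 10.

Σ(L_z)² = 10 ℏ²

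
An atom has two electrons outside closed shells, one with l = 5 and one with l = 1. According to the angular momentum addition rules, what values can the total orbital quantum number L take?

L = 4, 5, 6

By the triangle rule, |l₁ − l₂| ≤ L ≤ l₁ + l₂.
Allowed values: L = 4, 5, 6.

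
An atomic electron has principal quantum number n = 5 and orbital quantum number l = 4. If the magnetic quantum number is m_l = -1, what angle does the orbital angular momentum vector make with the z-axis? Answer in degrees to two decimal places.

|L| = ℏ√(l(l+1)) = 2√5 ℏ.
L_z = m_l ℏ = −1ℏ.
cos θ = L_z/|L| = -1/√20, so θ ≈ 102.92°.

θ ≈ 102.92°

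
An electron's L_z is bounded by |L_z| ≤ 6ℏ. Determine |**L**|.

The maximum L_z equals lℏ, giving l = 6.
|L| = √(l(l+1)) ℏ = √42 ℏ.

|L| = √42 ℏ ≈ 6.481ℏ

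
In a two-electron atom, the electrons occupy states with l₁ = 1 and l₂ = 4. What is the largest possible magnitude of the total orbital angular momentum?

Angular momentum addition gives L = |l₁ − l₂|, …, l₁ + l₂.
So L can be 3, 4, 5.
The largest magnitude corresponds to L = 5: |L_tot| = ℏ√(5·6) = √30 ℏ.

|L_tot|_max = √30 ℏ ≈ 5.477ℏ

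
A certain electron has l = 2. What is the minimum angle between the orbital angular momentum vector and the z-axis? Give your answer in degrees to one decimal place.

θ_min ≈ 35.3°

|L|² = l(l+1)ℏ² = 6ℏ², so |L| = √6 ℏ.
The smallest angle corresponds to the largest L_z, i.e. m_l = l = 2, giving L_z = 2ℏ.
cos θ_min = 2/√6, so θ_min ≈ 35.3°.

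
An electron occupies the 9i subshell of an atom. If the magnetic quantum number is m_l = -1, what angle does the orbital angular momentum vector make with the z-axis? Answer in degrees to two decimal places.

θ ≈ 98.88°

The 9i subshell has l = 6.
|L|² = l(l+1)ℏ² = 42ℏ², so |L| = √42 ℏ.
L_z = m_l ℏ = −1ℏ.
cos θ = L_z/|L| = -1/√42, so θ ≈ 98.88°.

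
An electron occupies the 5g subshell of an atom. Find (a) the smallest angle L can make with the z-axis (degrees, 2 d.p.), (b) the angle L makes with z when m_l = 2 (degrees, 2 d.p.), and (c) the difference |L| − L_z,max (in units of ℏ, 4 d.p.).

The 5g subshell has l = 4.
cos θ_min = 4/√20, so θ_min ≈ 26.57°.
For m_l = 2: cos θ = 2/√20, θ ≈ 63.43°.
|L| − L_z,max = (2√5 − 4)ℏ ≈ 0.4721ℏ.

θ_min ≈ 26.57°; θ(m_l=2) ≈ 63.43°; |L|−L_z,max ≈ 0.4721ℏ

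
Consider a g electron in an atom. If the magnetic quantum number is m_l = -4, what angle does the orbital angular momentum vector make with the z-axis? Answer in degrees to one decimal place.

θ ≈ 153.4°

A g state has l = 4.
|L|² = l(l+1)ℏ² = 20ℏ², so |L| = 2√5 ℏ.
L_z = m_l ℏ = −4ℏ.
cos θ = L_z/|L| = -4/√20, so θ ≈ 153.4°.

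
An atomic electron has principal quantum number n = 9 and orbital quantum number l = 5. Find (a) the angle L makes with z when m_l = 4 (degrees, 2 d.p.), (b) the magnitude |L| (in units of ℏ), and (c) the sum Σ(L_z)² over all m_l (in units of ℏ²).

θ(m_l=4) ≈ 43.09°; |L| = √30 ℏ ≈ 5.477ℏ; Σ(L_z)² = 110 ℏ²

For m_l = 4: cos θ = 4/√30, θ ≈ 43.09°.
|L| = ℏ√(5·6) = √30 ℏ ≈ 5.477ℏ.
Σ m_l² = 110, so Σ(L_z)² = 110 ℏ².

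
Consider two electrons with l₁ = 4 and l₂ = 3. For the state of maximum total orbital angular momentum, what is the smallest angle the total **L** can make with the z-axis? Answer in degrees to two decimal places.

θ_min ≈ 20.70°

Angular momentum addition gives L = |l₁ − l₂|, …, l₁ + l₂.
Allowed values: L = 1, 2, 3, 4, 5, 6, 7.
The maximum is L = 7, with |L_tot| = ℏ√(7·8) = 2√14 ℏ.
The minimum angle with z is arccos(7/√56) ≈ 20.70°.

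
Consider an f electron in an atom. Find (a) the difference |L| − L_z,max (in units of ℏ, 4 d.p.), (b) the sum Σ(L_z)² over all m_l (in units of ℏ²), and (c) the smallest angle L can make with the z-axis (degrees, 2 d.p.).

For an f orbital, l = 3.
|L| − L_z,max = (2√3 − 3)ℏ ≈ 0.4641ℏ.
Σ m_l² = 28, so Σ(L_z)² = 28 ℏ².
cos θ_min = 3/√12, so θ_min ≈ 30.00°.

|L|−L_z,max ≈ 0.4641ℏ; Σ(L_z)² = 28 ℏ²; θ_min ≈ 30.00°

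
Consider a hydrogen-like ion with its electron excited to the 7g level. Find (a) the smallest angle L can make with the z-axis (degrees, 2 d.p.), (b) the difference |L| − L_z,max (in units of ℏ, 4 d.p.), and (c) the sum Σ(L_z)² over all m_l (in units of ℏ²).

The 7g level has l = 4.
cos θ_min = 4/√20, so θ_min ≈ 26.57°.
|L| − L_z,max = (2√5 − 4)ℏ ≈ 0.4721ℏ.
Σ m_l² = 60, so Σ(L_z)² = 60 ℏ².

θ_min ≈ 26.57°; |L|−L_z,max ≈ 0.4721ℏ; Σ(L_z)² = 60 ℏ²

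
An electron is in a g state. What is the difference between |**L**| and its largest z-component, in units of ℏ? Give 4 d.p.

|L| − L_z,max ≈ 0.4721ℏ

A g state has l = 4.
|L| = 2√5 ℏ ≈ 4.4721ℏ, while L_z,max = lℏ = 4ℏ.
The difference is (2√5 − 4)ℏ ≈ 0.4721ℏ.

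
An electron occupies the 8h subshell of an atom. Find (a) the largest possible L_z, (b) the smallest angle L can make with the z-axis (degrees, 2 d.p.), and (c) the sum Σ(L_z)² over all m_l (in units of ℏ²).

L_z,max = 5ℏ; θ_min ≈ 24.09°; Σ(L_z)² = 110 ℏ²

The 8h subshell has l = 5.
L_z,max = lℏ = 5ℏ.
cos θ_min = 5/√30, so θ_min ≈ 24.09°.
Σ m_l² = 110, so Σ(L_z)² = 110 ℏ².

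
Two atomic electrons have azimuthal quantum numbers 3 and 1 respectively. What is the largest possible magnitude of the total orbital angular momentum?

L runs from |3 − 1| = 2 to 3 + 1 = 4.
L ∈ {2, 3, 4}.
The largest magnitude corresponds to L = 4: |L_tot| = ℏ√(4·5) = 2√5 ℏ.

|L_tot|_max = 2√5 ℏ ≈ 4.472ℏ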